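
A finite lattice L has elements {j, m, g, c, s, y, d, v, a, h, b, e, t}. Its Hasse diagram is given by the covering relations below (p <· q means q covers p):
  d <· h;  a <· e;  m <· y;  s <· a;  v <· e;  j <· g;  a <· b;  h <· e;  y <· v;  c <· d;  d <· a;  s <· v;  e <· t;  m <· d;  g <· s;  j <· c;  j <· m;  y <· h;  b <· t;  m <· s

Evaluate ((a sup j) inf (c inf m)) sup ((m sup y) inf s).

m

a ∨ j = a
c ∧ m = j
a ∧ j = j
m ∨ y = y
y ∧ s = m
j ∨ m = m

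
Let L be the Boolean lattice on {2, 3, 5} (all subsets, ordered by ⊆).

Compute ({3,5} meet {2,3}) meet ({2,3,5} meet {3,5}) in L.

{3,5} ∧ {2,3} = {3}
{2,3,5} ∧ {3,5} = {3,5}
{3} ∧ {3,5} = {3}

{3}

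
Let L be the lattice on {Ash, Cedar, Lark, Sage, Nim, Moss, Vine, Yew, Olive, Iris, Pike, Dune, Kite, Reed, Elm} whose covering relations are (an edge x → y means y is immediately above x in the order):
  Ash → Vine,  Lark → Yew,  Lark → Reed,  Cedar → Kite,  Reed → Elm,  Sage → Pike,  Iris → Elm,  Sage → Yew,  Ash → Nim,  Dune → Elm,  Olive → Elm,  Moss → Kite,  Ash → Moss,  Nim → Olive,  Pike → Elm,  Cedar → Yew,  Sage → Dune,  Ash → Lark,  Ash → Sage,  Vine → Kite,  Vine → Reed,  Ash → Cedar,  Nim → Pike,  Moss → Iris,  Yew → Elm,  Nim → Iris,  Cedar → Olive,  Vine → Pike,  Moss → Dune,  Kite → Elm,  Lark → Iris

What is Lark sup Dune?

Common upper bounds of {Lark, Dune}: Elm.
The least among these is Elm.

Elm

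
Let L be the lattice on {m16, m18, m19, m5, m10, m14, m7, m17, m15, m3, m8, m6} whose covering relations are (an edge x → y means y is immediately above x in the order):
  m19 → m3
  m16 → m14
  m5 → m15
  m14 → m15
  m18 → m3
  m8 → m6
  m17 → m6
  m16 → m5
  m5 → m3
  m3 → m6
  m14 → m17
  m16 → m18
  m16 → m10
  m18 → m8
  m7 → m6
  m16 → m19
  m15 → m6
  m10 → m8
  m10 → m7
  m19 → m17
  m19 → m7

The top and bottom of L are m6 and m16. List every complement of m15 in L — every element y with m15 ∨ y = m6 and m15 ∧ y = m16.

Need y with m15 ∨ y = m6 and m15 ∧ y = m16.
Checking each element gives: m10, m18, m19, m7, m8.

m10, m18, m19, m7, m8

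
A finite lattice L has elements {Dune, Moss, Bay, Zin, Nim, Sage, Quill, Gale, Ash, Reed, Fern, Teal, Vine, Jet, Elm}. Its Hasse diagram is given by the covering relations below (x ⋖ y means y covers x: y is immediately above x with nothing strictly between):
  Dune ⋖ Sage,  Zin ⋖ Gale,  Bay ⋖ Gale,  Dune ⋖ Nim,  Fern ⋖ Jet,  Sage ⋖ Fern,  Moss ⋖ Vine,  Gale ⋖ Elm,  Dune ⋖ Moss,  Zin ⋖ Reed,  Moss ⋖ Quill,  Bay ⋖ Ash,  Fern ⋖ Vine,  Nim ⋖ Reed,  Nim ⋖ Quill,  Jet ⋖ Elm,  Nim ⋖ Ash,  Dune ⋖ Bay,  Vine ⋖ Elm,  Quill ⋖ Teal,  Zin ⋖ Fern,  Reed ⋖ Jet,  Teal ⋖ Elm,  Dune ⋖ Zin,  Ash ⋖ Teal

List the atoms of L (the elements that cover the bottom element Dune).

The atoms are exactly the elements that cover Dune: Bay, Moss, Nim, Sage, Zin.

Bay, Moss, Nim, Sage, Zin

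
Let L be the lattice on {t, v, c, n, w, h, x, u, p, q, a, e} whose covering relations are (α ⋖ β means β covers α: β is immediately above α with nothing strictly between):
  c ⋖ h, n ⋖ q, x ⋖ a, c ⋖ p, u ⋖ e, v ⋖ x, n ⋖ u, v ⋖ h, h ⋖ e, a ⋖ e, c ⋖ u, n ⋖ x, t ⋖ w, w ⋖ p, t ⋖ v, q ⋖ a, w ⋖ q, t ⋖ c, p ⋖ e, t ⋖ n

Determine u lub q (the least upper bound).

e

Common upper bounds of {u, q}: e.
The least among these is e.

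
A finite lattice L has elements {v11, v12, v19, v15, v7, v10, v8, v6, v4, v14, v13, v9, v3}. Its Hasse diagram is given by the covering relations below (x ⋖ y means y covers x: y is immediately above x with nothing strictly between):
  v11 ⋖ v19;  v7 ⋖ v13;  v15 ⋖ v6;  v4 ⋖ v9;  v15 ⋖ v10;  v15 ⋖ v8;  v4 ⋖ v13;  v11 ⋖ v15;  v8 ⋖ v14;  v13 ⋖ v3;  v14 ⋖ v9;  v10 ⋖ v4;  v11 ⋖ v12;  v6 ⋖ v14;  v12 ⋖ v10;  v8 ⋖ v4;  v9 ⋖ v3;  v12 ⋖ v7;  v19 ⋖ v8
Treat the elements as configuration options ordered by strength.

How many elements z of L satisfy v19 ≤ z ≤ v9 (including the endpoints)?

The interval [v19, v9] = {v14, v19, v4, v8, v9}, which has 5 elements.

5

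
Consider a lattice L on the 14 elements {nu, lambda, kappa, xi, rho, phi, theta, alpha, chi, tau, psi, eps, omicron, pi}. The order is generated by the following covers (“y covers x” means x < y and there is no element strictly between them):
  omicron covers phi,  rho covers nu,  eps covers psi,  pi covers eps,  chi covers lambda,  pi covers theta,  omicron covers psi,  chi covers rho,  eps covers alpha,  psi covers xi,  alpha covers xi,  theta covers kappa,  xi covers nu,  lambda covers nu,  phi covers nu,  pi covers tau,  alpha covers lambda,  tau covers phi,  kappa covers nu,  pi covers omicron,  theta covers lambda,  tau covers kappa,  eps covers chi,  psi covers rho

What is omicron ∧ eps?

Common lower bounds of {omicron, eps}: nu, psi, rho, xi.
The greatest among these is psi.

psi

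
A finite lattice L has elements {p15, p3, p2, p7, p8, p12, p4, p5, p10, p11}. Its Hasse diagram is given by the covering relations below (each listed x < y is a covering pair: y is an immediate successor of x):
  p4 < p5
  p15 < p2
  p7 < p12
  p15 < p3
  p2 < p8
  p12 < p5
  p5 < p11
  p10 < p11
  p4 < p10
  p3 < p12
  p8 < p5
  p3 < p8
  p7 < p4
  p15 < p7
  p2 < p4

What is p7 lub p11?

Common upper bounds of {p7, p11}: p11.
The least among these is p11.

p11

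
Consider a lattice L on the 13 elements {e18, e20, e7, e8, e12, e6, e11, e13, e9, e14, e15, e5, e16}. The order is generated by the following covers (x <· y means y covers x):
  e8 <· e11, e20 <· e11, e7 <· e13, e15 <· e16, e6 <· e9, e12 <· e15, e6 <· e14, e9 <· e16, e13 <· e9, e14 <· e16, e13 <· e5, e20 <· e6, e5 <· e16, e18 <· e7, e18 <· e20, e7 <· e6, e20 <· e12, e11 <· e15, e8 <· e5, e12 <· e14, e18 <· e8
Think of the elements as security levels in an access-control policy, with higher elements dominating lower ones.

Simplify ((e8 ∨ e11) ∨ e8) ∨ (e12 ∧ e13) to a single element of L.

e8 ∨ e11 = e11
e11 ∨ e8 = e11
e12 ∧ e13 = e18
e11 ∨ e18 = e11

e11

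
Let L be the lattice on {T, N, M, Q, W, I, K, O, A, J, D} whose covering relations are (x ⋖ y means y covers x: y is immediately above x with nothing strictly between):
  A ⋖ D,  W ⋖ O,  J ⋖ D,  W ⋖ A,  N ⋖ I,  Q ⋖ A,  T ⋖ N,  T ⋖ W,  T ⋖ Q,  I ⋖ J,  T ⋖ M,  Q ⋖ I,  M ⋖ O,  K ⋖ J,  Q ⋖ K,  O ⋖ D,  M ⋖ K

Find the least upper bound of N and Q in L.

I

Common upper bounds of {N, Q}: D, I, J.
The least among these is I.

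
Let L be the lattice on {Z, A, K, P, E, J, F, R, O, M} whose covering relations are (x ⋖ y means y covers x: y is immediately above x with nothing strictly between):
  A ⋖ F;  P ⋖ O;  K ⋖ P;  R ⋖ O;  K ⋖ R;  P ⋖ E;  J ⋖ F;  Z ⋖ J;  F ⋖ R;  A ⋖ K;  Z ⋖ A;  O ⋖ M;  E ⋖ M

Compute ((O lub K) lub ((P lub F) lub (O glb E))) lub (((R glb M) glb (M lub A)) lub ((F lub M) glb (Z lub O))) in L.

O ∨ K = O
P ∨ F = O
O ∧ E = P
O ∨ P = O
O ∨ O = O
R ∧ M = R
M ∨ A = M
R ∧ M = R
F ∨ M = M
Z ∨ O = O
M ∧ O = O
R ∨ O = O
O ∨ O = O

O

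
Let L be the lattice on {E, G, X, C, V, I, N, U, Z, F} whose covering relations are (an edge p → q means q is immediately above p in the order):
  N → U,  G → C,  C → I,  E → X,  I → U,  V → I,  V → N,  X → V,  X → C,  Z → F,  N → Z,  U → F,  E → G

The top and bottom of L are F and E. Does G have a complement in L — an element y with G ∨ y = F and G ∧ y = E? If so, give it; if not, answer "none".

Need y with G ∨ y = F and G ∧ y = E.
Checking each element gives: Z.

Z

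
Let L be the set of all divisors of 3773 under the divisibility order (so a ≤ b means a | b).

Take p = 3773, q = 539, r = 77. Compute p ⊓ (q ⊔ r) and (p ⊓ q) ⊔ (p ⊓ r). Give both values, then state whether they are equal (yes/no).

q ⊔ r = 539, so p ⊓ (q ⊔ r) = 3773 ⊓ 539 = 539.
p ⊓ q = 539 and p ⊓ r = 77, so (p ⊓ q) ⊔ (p ⊓ r) = 539 ⊔ 77 = 539.
Equal: yes.

539; 539; yes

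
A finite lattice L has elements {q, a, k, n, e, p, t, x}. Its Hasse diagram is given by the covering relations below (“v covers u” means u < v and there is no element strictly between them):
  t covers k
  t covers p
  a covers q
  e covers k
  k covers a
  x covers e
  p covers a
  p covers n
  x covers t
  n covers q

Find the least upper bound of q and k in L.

Common upper bounds of {q, k}: e, k, t, x.
The least among these is k.

k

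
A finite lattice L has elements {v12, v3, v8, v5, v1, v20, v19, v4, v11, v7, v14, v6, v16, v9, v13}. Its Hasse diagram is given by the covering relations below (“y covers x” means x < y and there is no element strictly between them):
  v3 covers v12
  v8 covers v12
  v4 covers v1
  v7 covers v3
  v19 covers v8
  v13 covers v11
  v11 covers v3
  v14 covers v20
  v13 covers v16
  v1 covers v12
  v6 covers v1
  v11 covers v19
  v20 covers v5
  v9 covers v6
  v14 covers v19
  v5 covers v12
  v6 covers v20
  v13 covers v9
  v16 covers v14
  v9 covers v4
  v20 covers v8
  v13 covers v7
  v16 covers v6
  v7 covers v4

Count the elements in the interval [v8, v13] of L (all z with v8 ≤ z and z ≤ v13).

The interval [v8, v13] = {v11, v13, v14, v16, v19, v20, v6, v8, v9}, which has 9 elements.

9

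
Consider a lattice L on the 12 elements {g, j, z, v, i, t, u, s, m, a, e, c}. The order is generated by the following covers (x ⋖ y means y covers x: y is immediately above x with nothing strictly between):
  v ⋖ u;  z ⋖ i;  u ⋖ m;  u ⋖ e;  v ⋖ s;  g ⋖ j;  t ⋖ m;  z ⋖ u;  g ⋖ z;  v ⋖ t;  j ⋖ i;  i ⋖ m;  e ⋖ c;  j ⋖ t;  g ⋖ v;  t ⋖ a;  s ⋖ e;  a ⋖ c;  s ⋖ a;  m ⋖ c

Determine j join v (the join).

t

Common upper bounds of {j, v}: a, c, m, t.
The least among these is t.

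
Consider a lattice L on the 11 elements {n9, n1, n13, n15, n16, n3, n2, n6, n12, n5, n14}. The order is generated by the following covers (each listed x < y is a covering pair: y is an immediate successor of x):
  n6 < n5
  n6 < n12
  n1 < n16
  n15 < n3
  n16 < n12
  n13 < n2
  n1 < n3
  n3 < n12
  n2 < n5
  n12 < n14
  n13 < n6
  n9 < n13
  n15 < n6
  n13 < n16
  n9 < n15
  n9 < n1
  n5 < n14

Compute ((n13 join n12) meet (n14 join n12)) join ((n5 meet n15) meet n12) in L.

n13 ∨ n12 = n12
n14 ∨ n12 = n14
n12 ∧ n14 = n12
n5 ∧ n15 = n15
n15 ∧ n12 = n15
n12 ∨ n15 = n12

n12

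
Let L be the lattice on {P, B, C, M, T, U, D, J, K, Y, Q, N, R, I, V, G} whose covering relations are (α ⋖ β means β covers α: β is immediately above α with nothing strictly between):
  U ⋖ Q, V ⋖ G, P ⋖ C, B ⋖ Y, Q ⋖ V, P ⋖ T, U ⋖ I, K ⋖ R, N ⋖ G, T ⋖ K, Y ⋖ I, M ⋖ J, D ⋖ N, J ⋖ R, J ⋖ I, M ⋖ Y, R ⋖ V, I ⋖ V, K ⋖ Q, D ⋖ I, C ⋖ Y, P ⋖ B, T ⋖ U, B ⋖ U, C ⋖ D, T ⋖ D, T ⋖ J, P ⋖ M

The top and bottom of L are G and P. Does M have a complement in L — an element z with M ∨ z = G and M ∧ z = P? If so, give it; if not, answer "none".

Need z with M ∨ z = G and M ∧ z = P.
Checking each element gives: N.

N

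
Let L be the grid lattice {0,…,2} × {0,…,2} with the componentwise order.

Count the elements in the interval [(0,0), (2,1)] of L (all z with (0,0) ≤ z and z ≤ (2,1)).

The interval [(0,0), (2,1)] = {(0,0), (0,1), (1,0), (1,1), (2,0), (2,1)}, which has 6 elements.

6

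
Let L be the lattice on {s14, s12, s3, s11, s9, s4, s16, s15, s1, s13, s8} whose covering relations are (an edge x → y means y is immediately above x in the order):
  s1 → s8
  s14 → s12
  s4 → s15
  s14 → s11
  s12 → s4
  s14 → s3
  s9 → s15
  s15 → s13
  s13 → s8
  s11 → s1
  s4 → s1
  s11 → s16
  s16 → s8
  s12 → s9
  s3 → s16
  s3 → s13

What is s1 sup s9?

Common upper bounds of {s1, s9}: s8.
The least among these is s8.

s8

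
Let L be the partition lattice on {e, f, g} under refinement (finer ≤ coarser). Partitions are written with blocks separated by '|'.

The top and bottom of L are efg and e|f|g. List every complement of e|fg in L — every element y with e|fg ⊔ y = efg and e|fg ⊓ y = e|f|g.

ef|g, eg|f

Need y with e|fg ∨ y = efg and e|fg ∧ y = e|f|g.
Checking each element gives: ef|g, eg|f.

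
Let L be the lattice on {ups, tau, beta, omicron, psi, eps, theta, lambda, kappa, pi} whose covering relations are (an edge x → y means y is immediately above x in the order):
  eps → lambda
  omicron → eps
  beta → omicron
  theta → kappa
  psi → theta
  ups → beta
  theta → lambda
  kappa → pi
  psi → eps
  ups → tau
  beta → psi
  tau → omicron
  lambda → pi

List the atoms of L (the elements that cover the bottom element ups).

The atoms are exactly the elements that cover ups: beta, tau.

beta, tau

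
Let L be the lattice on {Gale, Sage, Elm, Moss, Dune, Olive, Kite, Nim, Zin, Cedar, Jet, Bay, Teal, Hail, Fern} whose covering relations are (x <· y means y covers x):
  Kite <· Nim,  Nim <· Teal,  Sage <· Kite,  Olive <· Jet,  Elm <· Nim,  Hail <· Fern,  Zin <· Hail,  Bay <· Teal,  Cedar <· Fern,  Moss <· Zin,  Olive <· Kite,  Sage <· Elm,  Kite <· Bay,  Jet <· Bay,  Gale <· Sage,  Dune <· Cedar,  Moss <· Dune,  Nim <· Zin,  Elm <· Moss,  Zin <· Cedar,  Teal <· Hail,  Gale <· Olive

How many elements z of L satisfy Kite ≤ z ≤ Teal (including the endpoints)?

4

The interval [Kite, Teal] = {Bay, Kite, Nim, Teal}, which has 4 elements.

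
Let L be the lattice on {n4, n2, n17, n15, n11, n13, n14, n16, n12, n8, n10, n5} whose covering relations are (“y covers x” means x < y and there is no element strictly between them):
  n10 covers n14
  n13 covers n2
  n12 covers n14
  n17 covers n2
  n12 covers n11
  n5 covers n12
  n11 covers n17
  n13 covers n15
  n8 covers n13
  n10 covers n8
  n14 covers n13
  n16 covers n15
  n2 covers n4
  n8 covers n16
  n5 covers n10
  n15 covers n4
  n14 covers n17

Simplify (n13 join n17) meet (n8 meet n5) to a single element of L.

n13

n13 ∨ n17 = n14
n8 ∧ n5 = n8
n14 ∧ n8 = n13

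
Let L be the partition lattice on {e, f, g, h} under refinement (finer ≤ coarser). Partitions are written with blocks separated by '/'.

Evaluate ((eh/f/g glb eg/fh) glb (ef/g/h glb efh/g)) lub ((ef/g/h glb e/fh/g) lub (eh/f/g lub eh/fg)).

eh/fg

eh/f/g ∧ eg/fh = e/f/g/h
ef/g/h ∧ efh/g = ef/g/h
e/f/g/h ∧ ef/g/h = e/f/g/h
ef/g/h ∧ e/fh/g = e/f/g/h
eh/f/g ∨ eh/fg = eh/fg
e/f/g/h ∨ eh/fg = eh/fg
e/f/g/h ∨ eh/fg = eh/fg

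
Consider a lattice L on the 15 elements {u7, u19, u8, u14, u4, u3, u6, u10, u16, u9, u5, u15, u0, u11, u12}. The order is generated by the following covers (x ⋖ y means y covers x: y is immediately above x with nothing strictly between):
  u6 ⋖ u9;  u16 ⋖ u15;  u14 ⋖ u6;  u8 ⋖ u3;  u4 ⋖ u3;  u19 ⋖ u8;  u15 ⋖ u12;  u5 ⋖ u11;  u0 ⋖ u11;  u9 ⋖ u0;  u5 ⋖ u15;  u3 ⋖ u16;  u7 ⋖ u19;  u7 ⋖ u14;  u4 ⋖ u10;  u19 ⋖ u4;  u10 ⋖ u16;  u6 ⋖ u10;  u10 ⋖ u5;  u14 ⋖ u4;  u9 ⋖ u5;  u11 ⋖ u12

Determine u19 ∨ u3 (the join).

Common upper bounds of {u19, u3}: u12, u15, u16, u3.
The least among these is u3.

u3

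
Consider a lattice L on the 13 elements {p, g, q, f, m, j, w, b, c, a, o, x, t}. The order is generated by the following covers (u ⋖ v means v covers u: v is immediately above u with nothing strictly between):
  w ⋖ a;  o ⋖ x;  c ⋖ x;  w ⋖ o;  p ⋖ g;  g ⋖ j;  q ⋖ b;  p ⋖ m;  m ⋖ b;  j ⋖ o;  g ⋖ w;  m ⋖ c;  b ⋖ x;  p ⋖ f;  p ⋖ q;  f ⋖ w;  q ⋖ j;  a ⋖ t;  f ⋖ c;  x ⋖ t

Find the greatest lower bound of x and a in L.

w

Common lower bounds of {x, a}: f, g, p, w.
The greatest among these is w.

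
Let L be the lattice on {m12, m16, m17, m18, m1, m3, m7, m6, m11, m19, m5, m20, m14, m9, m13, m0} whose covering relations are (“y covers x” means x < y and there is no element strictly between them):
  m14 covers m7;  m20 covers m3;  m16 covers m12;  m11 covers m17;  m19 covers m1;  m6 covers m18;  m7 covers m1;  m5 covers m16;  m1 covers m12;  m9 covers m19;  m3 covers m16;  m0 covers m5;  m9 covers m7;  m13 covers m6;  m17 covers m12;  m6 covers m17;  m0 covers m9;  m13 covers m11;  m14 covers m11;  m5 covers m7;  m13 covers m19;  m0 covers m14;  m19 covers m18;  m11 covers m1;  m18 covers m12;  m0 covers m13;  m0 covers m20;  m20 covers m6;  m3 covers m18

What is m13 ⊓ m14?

m11

Common lower bounds of {m13, m14}: m1, m11, m12, m17.
The greatest among these is m11.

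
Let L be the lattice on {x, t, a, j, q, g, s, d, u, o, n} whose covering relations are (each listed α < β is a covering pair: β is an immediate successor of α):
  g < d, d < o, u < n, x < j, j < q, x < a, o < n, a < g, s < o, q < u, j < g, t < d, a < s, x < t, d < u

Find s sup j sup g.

Common upper bounds of {s, j, g}: n, o.
The least among these is o.

o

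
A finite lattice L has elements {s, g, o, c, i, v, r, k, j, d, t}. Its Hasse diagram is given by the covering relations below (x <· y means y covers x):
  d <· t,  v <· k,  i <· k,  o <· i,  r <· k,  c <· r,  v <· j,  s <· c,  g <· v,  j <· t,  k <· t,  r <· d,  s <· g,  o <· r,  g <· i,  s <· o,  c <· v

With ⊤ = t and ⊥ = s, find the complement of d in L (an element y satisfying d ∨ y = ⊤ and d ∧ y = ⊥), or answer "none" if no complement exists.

Need y with d ∨ y = t and d ∧ y = s.
Checking each element gives: g.

g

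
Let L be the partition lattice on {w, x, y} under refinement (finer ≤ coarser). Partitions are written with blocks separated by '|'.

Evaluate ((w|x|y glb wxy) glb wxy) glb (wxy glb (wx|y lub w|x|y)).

w|x|y

w|x|y ∧ wxy = w|x|y
w|x|y ∧ wxy = w|x|y
wx|y ∨ w|x|y = wx|y
wxy ∧ wx|y = wx|y
w|x|y ∧ wx|y = w|x|y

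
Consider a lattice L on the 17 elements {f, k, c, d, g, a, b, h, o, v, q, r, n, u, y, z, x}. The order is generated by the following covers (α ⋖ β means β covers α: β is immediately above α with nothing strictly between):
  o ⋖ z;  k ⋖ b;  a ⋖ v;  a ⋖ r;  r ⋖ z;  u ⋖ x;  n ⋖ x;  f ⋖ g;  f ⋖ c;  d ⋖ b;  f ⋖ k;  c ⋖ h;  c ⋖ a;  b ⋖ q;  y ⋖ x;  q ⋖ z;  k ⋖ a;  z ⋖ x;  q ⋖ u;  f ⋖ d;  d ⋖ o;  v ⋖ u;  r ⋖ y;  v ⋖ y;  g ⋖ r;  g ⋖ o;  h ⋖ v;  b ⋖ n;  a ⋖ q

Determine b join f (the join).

b

Common upper bounds of {b, f}: b, n, q, u, x, z.
The least among these is b.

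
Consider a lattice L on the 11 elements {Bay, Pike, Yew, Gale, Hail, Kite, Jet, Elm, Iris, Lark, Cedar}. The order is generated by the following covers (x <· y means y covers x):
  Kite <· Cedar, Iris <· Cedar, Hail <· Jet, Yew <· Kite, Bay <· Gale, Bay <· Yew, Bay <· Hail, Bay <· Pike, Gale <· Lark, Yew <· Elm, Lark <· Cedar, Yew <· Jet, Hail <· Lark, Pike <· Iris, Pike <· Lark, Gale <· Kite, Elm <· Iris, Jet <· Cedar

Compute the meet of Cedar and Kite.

Kite

Common lower bounds of {Cedar, Kite}: Bay, Gale, Kite, Yew.
The greatest among these is Kite.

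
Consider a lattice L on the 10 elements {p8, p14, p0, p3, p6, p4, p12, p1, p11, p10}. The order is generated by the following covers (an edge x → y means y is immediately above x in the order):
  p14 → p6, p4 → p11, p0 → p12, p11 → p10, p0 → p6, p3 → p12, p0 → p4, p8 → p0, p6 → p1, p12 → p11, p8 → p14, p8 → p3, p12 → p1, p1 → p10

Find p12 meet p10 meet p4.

p0

Common lower bounds of {p12, p10, p4}: p0, p8.
The greatest among these is p0.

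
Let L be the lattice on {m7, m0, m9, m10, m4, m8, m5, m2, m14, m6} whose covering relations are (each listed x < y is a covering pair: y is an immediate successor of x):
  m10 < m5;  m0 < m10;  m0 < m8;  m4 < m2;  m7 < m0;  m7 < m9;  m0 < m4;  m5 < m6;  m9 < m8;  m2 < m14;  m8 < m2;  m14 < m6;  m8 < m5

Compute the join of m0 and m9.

m8

Common upper bounds of {m0, m9}: m14, m2, m5, m6, m8.
The least among these is m8.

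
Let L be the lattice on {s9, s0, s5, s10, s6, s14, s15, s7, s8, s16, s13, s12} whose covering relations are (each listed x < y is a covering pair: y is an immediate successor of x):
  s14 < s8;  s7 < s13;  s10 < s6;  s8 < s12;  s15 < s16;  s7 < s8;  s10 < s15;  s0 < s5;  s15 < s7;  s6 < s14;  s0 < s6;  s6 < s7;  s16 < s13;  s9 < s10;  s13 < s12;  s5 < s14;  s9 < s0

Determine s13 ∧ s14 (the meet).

Common lower bounds of {s13, s14}: s0, s10, s6, s9.
The greatest among these is s6.

s6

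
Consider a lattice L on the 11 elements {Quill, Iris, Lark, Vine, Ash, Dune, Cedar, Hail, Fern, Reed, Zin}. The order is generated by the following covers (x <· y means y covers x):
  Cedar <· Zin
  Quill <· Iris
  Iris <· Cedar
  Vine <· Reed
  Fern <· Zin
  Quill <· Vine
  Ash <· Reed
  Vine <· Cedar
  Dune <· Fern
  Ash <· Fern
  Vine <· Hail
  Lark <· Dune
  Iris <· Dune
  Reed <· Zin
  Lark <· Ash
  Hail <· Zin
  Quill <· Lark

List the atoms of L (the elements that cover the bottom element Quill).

The atoms are exactly the elements that cover Quill: Iris, Lark, Vine.

Iris, Lark, Vine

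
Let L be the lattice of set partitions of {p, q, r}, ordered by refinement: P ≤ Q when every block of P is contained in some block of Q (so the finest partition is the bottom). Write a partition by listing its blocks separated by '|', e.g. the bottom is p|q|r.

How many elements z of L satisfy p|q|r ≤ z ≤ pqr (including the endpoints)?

The interval [p|q|r, pqr] = {pqr, pq|r, pr|q, p|qr, p|q|r}, which has 5 elements.

5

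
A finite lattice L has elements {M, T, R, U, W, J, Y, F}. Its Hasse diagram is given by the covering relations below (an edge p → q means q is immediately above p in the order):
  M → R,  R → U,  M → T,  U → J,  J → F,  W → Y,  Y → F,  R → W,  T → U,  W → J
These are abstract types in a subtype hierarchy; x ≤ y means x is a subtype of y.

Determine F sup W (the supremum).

Common upper bounds of {F, W}: F.
The least among these is F.

F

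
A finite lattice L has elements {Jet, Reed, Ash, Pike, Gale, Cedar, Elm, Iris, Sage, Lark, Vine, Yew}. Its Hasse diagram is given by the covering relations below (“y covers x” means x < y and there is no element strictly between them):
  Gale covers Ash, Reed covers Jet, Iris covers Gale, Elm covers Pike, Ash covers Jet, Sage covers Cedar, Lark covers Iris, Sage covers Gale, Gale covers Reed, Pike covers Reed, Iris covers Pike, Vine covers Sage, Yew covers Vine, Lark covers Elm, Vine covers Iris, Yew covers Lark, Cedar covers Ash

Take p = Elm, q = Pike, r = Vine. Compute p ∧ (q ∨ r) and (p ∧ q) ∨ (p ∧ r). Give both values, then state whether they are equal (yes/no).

Pike; Pike; yes

q ∨ r = Vine, so p ∧ (q ∨ r) = Elm ∧ Vine = Pike.
p ∧ q = Pike and p ∧ r = Pike, so (p ∧ q) ∨ (p ∧ r) = Pike ∨ Pike = Pike.
Equal: yes.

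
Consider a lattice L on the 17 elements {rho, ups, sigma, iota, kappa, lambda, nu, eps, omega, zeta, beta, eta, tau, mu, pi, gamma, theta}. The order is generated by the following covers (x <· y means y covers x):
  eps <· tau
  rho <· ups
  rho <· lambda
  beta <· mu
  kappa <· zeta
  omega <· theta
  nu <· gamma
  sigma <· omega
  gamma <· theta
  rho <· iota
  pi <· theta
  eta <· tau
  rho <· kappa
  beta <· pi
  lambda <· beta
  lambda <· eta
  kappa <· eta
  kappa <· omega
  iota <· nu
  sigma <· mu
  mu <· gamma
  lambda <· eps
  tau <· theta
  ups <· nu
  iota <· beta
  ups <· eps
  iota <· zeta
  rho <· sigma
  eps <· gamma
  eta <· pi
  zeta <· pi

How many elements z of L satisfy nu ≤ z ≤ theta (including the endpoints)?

The interval [nu, theta] = {gamma, nu, theta}, which has 3 elements.

3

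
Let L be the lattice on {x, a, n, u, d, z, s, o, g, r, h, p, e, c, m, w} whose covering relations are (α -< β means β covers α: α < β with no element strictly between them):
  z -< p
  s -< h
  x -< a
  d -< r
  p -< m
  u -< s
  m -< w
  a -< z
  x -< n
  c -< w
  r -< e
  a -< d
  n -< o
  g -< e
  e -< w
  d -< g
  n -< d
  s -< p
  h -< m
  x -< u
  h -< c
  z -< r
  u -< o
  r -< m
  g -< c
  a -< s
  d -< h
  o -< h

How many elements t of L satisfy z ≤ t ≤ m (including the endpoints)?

The interval [z, m] = {m, p, r, z}, which has 4 elements.

4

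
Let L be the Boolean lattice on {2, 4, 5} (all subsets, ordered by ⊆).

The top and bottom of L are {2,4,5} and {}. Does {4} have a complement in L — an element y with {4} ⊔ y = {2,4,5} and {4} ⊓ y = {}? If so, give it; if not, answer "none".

Need y with {4} ∨ y = {2,4,5} and {4} ∧ y = {}.
Checking each element gives: {2,5}.

{2,5}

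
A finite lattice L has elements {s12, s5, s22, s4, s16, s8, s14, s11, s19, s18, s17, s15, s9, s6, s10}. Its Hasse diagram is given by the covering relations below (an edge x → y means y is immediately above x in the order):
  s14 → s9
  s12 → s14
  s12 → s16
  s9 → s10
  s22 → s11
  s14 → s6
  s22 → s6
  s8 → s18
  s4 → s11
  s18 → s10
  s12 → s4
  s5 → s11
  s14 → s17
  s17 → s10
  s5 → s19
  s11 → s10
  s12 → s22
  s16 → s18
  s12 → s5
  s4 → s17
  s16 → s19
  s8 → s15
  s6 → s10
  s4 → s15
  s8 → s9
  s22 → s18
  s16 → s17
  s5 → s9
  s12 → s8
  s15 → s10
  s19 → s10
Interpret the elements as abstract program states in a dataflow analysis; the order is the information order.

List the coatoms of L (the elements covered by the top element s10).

s11, s15, s17, s18, s19, s6, s9

The coatoms are exactly the elements covered by s10: s11, s15, s17, s18, s19, s6, s9.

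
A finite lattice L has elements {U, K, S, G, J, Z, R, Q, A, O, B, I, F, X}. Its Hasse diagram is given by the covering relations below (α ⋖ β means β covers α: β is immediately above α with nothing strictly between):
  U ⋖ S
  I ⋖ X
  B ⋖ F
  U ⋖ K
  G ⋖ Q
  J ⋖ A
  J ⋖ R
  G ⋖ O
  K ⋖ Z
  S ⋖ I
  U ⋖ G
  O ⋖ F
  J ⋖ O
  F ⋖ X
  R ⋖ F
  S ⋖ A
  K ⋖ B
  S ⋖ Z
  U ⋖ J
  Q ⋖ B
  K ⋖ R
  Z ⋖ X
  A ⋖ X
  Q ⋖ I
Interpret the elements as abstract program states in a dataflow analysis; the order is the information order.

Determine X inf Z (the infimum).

Common lower bounds of {X, Z}: K, S, U, Z.
The greatest among these is Z.

Z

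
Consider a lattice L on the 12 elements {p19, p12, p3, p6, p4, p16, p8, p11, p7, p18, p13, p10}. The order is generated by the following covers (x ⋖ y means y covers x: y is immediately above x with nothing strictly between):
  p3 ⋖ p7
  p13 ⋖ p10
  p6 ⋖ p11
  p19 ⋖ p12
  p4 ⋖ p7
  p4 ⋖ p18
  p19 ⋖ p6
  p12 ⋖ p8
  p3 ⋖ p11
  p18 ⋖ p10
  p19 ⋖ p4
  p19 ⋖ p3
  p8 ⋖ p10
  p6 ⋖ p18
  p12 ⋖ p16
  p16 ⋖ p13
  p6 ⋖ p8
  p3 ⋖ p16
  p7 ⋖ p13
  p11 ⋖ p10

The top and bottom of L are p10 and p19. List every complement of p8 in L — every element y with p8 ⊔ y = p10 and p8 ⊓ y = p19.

p3, p4, p7

Need y with p8 ∨ y = p10 and p8 ∧ y = p19.
Checking each element gives: p3, p4, p7.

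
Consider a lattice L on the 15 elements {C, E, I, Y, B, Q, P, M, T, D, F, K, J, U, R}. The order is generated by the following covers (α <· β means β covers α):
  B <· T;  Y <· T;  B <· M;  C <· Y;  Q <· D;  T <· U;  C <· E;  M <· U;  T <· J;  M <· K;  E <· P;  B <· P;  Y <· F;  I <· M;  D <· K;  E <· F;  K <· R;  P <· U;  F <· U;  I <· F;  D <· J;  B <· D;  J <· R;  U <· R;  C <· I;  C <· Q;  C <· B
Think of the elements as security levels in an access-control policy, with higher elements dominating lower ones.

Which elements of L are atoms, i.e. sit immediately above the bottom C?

The atoms are exactly the elements that cover C: B, E, I, Q, Y.

B, E, I, Q, Y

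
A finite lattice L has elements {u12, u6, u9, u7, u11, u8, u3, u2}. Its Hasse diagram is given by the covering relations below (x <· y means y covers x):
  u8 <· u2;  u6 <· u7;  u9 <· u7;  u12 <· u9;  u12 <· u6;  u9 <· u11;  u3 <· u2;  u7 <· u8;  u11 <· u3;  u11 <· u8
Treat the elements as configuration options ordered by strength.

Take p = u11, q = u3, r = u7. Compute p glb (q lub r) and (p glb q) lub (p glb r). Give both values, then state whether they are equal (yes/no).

u11; u11; yes

q lub r = u2, so p glb (q lub r) = u11 glb u2 = u11.
p glb q = u11 and p glb r = u9, so (p glb q) lub (p glb r) = u11 lub u9 = u11.
Equal: yes.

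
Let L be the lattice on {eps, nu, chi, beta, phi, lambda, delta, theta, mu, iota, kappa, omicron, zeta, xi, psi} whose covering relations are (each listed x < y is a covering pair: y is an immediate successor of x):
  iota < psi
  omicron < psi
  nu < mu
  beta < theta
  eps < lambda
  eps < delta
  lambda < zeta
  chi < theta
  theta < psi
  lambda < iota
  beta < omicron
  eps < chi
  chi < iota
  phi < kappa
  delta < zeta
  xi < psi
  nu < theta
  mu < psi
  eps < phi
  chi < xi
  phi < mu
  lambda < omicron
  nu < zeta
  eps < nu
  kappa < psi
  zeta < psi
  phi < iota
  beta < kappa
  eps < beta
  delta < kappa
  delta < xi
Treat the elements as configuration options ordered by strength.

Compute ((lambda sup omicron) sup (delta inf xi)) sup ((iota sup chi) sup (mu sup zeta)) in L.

lambda ∨ omicron = omicron
delta ∧ xi = delta
omicron ∨ delta = psi
iota ∨ chi = iota
mu ∨ zeta = psi
iota ∨ psi = psi
psi ∨ psi = psi

psi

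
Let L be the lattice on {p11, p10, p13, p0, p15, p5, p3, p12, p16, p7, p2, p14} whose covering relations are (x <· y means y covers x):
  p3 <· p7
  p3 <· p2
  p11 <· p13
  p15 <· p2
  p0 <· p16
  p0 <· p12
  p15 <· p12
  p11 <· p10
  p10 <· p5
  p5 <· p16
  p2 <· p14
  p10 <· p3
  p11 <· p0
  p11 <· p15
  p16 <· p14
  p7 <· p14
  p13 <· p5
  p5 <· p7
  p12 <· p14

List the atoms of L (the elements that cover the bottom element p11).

p0, p10, p13, p15

The atoms are exactly the elements that cover p11: p0, p10, p13, p15.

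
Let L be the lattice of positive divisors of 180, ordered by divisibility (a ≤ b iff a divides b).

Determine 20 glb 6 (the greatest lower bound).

Common lower bounds of {20, 6}: 1, 2.
The greatest among these is 2.

2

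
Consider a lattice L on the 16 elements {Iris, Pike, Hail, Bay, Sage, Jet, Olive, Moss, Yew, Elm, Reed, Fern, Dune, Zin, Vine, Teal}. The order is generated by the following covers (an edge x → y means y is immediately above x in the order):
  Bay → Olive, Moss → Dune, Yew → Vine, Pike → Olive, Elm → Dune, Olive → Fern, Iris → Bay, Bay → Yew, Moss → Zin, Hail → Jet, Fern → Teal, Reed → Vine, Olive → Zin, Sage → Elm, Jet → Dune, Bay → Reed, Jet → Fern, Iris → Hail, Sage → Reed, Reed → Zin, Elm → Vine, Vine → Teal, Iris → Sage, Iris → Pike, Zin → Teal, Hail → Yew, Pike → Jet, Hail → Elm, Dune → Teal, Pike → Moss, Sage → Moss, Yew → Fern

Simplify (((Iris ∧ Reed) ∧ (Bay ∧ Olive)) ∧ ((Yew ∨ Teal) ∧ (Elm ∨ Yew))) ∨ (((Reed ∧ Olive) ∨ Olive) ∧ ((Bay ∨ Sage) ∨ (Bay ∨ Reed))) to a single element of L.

Iris ∧ Reed = Iris
Bay ∧ Olive = Bay
Iris ∧ Bay = Iris
Yew ∨ Teal = Teal
Elm ∨ Yew = Vine
Teal ∧ Vine = Vine
Iris ∧ Vine = Iris
Reed ∧ Olive = Bay
Bay ∨ Olive = Olive
Bay ∨ Sage = Reed
Bay ∨ Reed = Reed
Reed ∨ Reed = Reed
Olive ∧ Reed = Bay
Iris ∨ Bay = Bay

Bay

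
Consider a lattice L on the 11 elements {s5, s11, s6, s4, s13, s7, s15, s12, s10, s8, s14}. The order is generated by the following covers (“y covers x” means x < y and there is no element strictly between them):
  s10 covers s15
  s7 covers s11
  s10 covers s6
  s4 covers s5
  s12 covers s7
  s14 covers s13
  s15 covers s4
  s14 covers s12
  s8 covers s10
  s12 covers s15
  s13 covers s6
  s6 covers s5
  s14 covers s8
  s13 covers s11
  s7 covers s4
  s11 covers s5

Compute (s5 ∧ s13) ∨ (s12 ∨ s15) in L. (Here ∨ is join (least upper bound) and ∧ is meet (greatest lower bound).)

s5 ∧ s13 = s5
s12 ∨ s15 = s12
s5 ∨ s12 = s12

s12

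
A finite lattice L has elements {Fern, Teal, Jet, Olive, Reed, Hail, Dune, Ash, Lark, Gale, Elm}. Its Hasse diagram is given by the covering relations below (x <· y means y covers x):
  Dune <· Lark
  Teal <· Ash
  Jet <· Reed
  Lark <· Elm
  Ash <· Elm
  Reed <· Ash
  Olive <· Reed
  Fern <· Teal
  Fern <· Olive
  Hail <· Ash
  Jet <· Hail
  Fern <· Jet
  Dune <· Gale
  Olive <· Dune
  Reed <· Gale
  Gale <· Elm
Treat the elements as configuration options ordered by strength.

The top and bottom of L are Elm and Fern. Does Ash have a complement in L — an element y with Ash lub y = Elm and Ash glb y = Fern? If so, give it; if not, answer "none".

none

For every candidate y, either Ash ∨ y ≠ Elm or Ash ∧ y ≠ Fern; no complement exists.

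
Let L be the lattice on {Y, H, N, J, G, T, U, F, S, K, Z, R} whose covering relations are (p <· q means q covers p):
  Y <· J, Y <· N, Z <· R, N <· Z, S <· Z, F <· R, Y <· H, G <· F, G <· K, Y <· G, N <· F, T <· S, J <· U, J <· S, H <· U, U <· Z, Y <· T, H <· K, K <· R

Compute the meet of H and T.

Y

Common lower bounds of {H, T}: Y.
The greatest among these is Y.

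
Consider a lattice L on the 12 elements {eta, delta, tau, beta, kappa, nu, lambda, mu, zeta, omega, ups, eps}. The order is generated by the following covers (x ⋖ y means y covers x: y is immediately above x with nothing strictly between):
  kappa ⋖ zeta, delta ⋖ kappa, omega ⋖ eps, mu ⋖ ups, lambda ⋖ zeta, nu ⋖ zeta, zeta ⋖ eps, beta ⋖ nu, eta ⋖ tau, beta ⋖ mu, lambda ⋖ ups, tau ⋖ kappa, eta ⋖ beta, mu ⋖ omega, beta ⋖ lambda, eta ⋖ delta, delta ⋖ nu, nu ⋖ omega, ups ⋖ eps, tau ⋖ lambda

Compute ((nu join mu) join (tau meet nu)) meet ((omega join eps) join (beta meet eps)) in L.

omega

nu ∨ mu = omega
tau ∧ nu = eta
omega ∨ eta = omega
omega ∨ eps = eps
beta ∧ eps = beta
eps ∨ beta = eps
omega ∧ eps = omega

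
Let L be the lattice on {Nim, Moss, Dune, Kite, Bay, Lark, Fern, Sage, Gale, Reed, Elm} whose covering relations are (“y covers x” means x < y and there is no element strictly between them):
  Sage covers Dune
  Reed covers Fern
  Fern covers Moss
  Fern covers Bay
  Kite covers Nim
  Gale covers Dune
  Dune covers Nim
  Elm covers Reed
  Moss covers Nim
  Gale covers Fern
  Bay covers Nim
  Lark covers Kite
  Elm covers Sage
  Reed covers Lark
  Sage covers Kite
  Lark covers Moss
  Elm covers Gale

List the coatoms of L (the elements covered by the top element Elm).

The coatoms are exactly the elements covered by Elm: Gale, Reed, Sage.

Gale, Reed, Sage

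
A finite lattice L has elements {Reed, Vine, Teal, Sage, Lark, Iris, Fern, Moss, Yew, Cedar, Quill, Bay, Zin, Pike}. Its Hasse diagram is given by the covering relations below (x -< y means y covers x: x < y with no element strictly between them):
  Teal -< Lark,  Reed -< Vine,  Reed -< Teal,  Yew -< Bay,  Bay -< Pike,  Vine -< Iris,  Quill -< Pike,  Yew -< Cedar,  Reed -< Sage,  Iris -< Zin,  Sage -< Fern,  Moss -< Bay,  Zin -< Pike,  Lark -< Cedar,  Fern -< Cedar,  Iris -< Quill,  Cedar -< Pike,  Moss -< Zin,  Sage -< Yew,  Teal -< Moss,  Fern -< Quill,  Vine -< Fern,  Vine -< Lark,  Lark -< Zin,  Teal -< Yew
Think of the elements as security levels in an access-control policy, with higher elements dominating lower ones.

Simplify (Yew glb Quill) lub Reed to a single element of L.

Yew ∧ Quill = Sage
Sage ∨ Reed = Sage

Sage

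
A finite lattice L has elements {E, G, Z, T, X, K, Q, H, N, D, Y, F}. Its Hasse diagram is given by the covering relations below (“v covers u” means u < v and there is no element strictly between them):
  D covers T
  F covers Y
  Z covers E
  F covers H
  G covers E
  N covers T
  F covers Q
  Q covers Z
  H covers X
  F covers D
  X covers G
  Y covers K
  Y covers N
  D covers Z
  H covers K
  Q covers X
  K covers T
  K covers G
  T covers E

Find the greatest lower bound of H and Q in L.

Common lower bounds of {H, Q}: E, G, X.
The greatest among these is X.

X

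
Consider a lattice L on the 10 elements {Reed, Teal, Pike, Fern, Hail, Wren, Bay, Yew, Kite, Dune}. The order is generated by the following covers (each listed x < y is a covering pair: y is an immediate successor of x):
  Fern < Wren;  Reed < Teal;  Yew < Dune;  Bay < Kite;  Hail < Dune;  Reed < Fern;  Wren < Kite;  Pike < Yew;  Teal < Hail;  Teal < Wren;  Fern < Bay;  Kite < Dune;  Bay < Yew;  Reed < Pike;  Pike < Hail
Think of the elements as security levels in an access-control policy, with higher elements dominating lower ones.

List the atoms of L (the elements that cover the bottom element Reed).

Fern, Pike, Teal

The atoms are exactly the elements that cover Reed: Fern, Pike, Teal.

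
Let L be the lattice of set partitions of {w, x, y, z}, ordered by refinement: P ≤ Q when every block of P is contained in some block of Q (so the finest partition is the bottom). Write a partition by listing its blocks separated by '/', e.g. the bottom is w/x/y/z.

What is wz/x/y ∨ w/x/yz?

wyz/x

Common upper bounds of {wz/x/y, w/x/yz}: wxyz, wyz/x.
The least among these is wyz/x.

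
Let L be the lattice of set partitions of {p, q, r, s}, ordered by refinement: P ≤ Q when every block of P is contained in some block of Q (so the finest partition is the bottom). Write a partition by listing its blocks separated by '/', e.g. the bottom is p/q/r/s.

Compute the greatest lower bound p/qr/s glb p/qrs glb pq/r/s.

The meet (common refinement) of p/qr/s, p/qrs, pq/r/s intersects blocks pairwise, giving p/q/r/s.

p/q/r/s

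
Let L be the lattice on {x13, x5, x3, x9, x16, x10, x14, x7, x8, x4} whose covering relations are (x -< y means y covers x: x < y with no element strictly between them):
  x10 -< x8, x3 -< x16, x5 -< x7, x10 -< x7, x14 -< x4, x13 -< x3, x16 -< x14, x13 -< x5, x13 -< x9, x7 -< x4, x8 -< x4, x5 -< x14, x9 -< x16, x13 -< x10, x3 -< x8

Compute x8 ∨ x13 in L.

x8 ∨ x13 = x8

x8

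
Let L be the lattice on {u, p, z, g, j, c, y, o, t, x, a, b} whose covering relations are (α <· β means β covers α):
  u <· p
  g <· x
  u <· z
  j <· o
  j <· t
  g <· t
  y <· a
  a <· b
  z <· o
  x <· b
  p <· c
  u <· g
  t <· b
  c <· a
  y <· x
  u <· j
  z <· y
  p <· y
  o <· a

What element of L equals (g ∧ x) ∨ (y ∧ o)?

x

g ∧ x = g
y ∧ o = z
g ∨ z = x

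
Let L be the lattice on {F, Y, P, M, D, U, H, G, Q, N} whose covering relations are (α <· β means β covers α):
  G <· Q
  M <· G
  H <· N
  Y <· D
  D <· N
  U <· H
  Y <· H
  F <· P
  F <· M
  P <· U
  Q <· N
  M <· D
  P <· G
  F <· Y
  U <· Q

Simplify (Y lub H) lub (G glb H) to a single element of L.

Y ∨ H = H
G ∧ H = P
H ∨ P = H

H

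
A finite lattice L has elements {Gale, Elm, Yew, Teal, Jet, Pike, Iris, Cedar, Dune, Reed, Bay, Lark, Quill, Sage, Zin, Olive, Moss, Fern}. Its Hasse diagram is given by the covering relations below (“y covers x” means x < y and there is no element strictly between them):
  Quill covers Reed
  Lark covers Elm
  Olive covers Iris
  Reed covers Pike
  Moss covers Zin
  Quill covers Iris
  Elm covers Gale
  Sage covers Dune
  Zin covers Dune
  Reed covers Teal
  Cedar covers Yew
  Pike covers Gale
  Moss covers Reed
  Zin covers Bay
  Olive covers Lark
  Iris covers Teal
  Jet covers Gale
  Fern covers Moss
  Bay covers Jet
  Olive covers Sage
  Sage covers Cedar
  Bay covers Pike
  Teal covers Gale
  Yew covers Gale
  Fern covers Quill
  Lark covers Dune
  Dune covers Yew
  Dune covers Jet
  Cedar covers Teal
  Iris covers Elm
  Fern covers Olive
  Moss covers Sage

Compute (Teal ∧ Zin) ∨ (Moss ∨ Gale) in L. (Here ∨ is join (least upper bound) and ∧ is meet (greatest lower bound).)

Moss

Teal ∧ Zin = Gale
Moss ∨ Gale = Moss
Gale ∨ Moss = Moss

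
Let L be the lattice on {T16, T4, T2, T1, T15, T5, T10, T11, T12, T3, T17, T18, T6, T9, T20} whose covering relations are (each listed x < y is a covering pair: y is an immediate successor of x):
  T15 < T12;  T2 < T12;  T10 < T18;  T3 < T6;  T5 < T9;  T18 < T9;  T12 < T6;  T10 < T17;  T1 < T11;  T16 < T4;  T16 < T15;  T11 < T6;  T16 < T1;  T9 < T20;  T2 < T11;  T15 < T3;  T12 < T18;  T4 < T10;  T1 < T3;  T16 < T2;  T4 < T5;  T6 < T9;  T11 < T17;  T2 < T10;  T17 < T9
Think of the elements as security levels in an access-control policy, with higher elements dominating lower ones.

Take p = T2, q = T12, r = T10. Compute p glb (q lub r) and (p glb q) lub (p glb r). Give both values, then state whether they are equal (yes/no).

q lub r = T18, so p glb (q lub r) = T2 glb T18 = T2.
p glb q = T2 and p glb r = T2, so (p glb q) lub (p glb r) = T2 lub T2 = T2.
Equal: yes.

T2; T2; yes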